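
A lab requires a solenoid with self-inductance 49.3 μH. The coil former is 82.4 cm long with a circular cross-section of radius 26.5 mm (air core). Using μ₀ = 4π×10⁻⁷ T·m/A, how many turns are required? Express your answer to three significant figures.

N ≈ 121 turns

A = πr² = π(2.650×10^-2 m)² = 2.206×10^-3 m².
From L = μ₀N²A/ℓ, N = √(Lℓ / (μ₀A)).
N = √[(4.930×10^-5)(0.824) / ((4π×10⁻⁷)×2.206×10^-3)] = √(1.465×10^4) ≈ 121.0.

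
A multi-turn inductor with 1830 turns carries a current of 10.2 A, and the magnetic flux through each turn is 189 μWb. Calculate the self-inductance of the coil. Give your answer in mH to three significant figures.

Self-inductance is defined by L = NΦ_B/I (flux linkage over current).
L = (1830)(1.890×10^-4 Wb)/(10.2 A) = 3.391×10^-2 H.

L ≈ 33.9 mH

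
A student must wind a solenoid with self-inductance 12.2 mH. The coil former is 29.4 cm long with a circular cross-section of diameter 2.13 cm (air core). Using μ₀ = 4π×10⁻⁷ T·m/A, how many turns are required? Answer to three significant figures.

A = π(d/2)² = π(1.065×10^-2 m)² = 3.563×10^-4 m².
From L = μ₀N²A/ℓ, N = √(Lℓ / (μ₀A)).
N = √[(1.220×10^-2)(0.294) / ((4π×10⁻⁷)×3.563×10^-4)] = √(8.010×10^6) ≈ 2830.2.

N ≈ 2830 turns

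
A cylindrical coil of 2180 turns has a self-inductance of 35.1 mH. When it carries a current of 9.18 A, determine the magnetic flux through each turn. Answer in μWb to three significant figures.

From L = NΦ_B/I, the flux per turn is Φ_B = LI/N.
Φ_B = (3.510×10^-2 H)(9.18 A)/2180 = 1.478×10^-4 Wb.

Φ_B ≈ 148 μWb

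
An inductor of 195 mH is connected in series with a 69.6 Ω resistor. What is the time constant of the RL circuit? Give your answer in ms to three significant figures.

τ ≈ 2.80 ms

τ = L/R = (0.195 H)/(69.6 Ω) = 2.802×10^-3 s.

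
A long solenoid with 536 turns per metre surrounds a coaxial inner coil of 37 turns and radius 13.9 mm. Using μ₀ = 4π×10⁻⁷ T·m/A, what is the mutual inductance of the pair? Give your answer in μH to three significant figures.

M ≈ 15.1 μH

The outer solenoid produces a uniform field B₁ = μ₀n₁I₁ across the inner coil,
so the flux linkage is N₂Φ = N₂B₁A₂ = μ₀n₁N₂A₂·I₁, giving M = μ₀n₁N₂A₂.
A₂ = πr² = π(1.390×10^-2 m)² = 6.070×10^-4 m².
M = (4π×10⁻⁷)(536)(37)(6.070×10^-4) = 1.513×10^-5 H.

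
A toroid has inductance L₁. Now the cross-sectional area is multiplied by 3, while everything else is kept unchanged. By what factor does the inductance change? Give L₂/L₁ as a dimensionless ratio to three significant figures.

For a toroid, L ∝ μᵣN²A/R.
L₂/L₁ = (3) = 3.00.

L₂/L₁ = 3.00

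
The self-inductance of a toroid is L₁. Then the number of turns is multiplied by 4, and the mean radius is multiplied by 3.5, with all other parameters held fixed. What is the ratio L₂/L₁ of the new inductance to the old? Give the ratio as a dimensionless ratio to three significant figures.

For a toroid, L ∝ μᵣN²A/R.
L₂/L₁ = (4)^2 × (3.5)^-1 = 4.57.

L₂/L₁ = 4.57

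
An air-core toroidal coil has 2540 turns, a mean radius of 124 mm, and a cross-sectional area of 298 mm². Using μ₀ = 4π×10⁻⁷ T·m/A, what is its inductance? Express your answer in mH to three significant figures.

For a thin toroid, L = μ₀N²A/(2πR).
L = (4π×10⁻⁷)(2540)²(2.980×10^-4) / (2π×0.124 m) = 3.101×10^-3 H.

L ≈ 3.10 mH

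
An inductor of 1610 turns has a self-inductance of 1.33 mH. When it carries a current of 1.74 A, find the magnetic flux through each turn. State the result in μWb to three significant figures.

From L = NΦ_B/I, the flux per turn is Φ_B = LI/N.
Φ_B = (1.330×10^-3 H)(1.74 A)/1610 = 1.437×10^-6 Wb.

Φ_B ≈ 1.44 μWb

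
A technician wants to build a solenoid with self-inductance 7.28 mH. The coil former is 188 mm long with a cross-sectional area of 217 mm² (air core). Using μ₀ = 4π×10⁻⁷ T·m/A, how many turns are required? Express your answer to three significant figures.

N ≈ 2240 turns

A = 217 mm² = 2.170×10^-4 m².
From L = μ₀N²A/ℓ, N = √(Lℓ / (μ₀A)).
N = √[(7.280×10^-3)(0.188) / ((4π×10⁻⁷)×2.170×10^-4)] = √(5.019×10^6) ≈ 2240.3.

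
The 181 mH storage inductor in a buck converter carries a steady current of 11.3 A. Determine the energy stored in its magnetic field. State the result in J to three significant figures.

Stored magnetic energy: U = ½LI².
U = ½(0.181 H)(11.3 A)² = 11.56 J.

U ≈ 11.6 J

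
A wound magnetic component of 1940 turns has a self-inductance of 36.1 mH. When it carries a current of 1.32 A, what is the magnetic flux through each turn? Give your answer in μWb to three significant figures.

Φ_B ≈ 24.6 μWb

From L = NΦ_B/I, the flux per turn is Φ_B = LI/N.
Φ_B = (3.610×10^-2 H)(1.32 A)/1940 = 2.456×10^-5 Wb.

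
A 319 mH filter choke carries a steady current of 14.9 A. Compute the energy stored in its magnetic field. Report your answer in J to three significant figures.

Stored magnetic energy: U = ½LI².
U = ½(0.319 H)(14.9 A)² = 35.41 J.

U ≈ 35.4 J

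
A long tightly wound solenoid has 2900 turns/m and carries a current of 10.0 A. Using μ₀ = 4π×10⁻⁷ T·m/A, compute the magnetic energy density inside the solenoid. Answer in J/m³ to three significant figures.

B = μ₀nI = (4π×10⁻⁷)(2.900×10^3)(10.0) = 3.644×10^-2 T.
u = B²/(2μ₀) = (3.644×10^-2)²/(2×4π×10⁻⁷) = 528.4 J/m³.

u ≈ 528 J/m³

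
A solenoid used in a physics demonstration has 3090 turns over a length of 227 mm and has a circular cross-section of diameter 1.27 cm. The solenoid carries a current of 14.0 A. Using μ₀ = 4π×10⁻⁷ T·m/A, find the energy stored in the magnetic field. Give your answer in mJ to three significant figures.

A = π(d/2)² = π(6.350×10^-3 m)² = 1.267×10^-4 m².
L = μ₀N²A/ℓ = (4π×10⁻⁷)(3090)²(1.267×10^-4)/(0.227) = 6.696×10^-3 H.
U = ½LI² = ½(6.696×10^-3)(14.0)² = 0.6562 J.

U ≈ 656 mJ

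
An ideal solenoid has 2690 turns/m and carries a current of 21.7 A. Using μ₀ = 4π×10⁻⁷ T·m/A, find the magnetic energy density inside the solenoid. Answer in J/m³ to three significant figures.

B = μ₀nI = (4π×10⁻⁷)(2.690×10^3)(21.7) = 7.335×10^-2 T.
u = B²/(2μ₀) = (7.335×10^-2)²/(2×4π×10⁻⁷) = 2.141×10^3 J/m³.

u ≈ 2140 J/m³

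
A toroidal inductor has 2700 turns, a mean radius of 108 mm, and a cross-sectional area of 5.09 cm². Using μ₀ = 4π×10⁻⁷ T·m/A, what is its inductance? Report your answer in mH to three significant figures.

For a thin toroid, L = μ₀N²A/(2πR).
L = (4π×10⁻⁷)(2700)²(5.090×10^-4) / (2π×0.108 m) = 6.872×10^-3 H.

L ≈ 6.87 mH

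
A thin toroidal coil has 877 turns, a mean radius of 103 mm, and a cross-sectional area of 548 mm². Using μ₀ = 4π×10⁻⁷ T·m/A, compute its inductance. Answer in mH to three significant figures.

L ≈ 0.818 mH

For a thin toroid, L = μ₀N²A/(2πR).
L = (4π×10⁻⁷)(877)²(5.480×10^-4) / (2π×0.103 m) = 8.184×10^-4 H.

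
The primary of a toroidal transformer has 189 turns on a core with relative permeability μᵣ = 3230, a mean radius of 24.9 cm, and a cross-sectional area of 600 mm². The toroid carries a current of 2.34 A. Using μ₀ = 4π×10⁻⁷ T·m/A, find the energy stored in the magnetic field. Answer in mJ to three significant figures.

U ≈ 152 mJ

L = μ₀μᵣN²A/(2πR) = (4π×10⁻⁷)(3230)(189)²(6.000×10^-4)/(2π×0.249) = 5.560×10^-2 H.
U = ½LI² = ½(5.560×10^-2)(2.34)² = 0.1522 J.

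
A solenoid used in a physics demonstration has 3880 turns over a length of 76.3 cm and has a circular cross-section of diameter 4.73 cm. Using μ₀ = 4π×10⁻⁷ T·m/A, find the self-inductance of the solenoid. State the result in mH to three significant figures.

L ≈ 43.6 mH

A = π(d/2)² = π(2.365×10^-2 m)² = 1.757×10^-3 m².
For a long solenoid, L = μ₀N²A/ℓ.
L = (4π×10⁻⁷)(3880)²(1.757×10^-3)/(0.763 m) = 4.357×10^-2 H.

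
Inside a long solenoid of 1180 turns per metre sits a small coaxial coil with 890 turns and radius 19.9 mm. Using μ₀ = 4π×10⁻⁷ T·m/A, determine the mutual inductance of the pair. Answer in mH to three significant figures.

M ≈ 1.64 mH

The outer solenoid produces a uniform field B₁ = μ₀n₁I₁ across the inner coil,
so the flux linkage is N₂Φ = N₂B₁A₂ = μ₀n₁N₂A₂·I₁, giving M = μ₀n₁N₂A₂.
A₂ = πr² = π(1.990×10^-2 m)² = 1.244×10^-3 m².
M = (4π×10⁻⁷)(1180)(890)(1.244×10^-3) = 1.642×10^-3 H.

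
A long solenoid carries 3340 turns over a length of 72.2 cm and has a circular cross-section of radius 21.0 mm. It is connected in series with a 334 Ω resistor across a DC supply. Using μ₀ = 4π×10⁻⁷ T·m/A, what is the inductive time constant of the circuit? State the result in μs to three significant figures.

τ ≈ 80.5 μs

A = πr² = π(2.100×10^-2 m)² = 1.385×10^-3 m².
L = μ₀N²A/ℓ = (4π×10⁻⁷)(3340)²(1.385×10^-3)/(0.722) = 2.690×10^-2 H.
τ = L/R = (2.690×10^-2)/(334) = 8.054×10^-5 s.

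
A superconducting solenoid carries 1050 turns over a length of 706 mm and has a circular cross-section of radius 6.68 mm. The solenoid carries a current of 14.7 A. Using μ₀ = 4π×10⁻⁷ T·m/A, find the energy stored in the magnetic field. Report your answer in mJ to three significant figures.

U ≈ 29.7 mJ

A = πr² = π(6.680×10^-3 m)² = 1.402×10^-4 m².
L = μ₀N²A/ℓ = (4π×10⁻⁷)(1050)²(1.402×10^-4)/(0.706) = 2.751×10^-4 H.
U = ½LI² = ½(2.751×10^-4)(14.7)² = 2.972×10^-2 J.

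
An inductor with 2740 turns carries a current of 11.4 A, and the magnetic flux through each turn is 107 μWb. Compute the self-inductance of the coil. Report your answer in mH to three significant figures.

L ≈ 25.7 mH

Self-inductance is defined by L = NΦ_B/I (flux linkage over current).
L = (2740)(1.070×10^-4 Wb)/(11.4 A) = 2.572×10^-2 H.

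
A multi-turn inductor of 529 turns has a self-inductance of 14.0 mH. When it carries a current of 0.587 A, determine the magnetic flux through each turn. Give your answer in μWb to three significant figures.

Φ_B ≈ 15.5 μWb

From L = NΦ_B/I, the flux per turn is Φ_B = LI/N.
Φ_B = (1.400×10^-2 H)(0.587 A)/529 = 1.553×10^-5 Wb.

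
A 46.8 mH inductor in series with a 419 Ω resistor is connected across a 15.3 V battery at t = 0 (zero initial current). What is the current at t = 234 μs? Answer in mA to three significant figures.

I ≈ 32.0 mA

τ = L/R = 4.680×10^-2/419 = 1.117×10^-4 s; final current I_∞ = ε/R = 15.3/419 = 3.652×10^-2 A.
I(t) = I_∞(1 − e^(−t/τ)) with t/τ = 2.095.
I = (3.652×10^-2)(1 − e^(−2.095)) = 3.202×10^-2 A.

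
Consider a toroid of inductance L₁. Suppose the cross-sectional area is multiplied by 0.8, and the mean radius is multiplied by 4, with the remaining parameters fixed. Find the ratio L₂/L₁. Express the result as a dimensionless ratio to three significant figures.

For a toroid, L ∝ μᵣN²A/R.
L₂/L₁ = (0.8) × (4)^-1 = 0.200.

L₂/L₁ = 0.200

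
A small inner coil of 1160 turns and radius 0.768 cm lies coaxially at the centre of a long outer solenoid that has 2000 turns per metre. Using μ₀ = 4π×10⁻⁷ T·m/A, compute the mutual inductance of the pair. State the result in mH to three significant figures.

M ≈ 0.540 mH

The outer solenoid produces a uniform field B₁ = μ₀n₁I₁ across the inner coil,
so the flux linkage is N₂Φ = N₂B₁A₂ = μ₀n₁N₂A₂·I₁, giving M = μ₀n₁N₂A₂.
A₂ = πr² = π(7.680×10^-3 m)² = 1.853×10^-4 m².
M = (4π×10⁻⁷)(2000)(1160)(1.853×10^-4) = 5.402×10^-4 H.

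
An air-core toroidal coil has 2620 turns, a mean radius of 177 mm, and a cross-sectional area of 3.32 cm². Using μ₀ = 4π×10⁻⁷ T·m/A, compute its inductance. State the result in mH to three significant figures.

L ≈ 2.58 mH

For a thin toroid, L = μ₀N²A/(2πR).
L = (4π×10⁻⁷)(2620)²(3.320×10^-4) / (2π×0.177 m) = 2.575×10^-3 H.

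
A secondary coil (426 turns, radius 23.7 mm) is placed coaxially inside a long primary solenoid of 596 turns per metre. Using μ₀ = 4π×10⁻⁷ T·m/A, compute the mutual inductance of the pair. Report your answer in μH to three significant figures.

M ≈ 563 μH

The outer solenoid produces a uniform field B₁ = μ₀n₁I₁ across the inner coil,
so the flux linkage is N₂Φ = N₂B₁A₂ = μ₀n₁N₂A₂·I₁, giving M = μ₀n₁N₂A₂.
A₂ = πr² = π(2.370×10^-2 m)² = 1.7646×10^-3 m².
M = (4π×10⁻⁷)(596)(426)(1.7646×10^-3) = 5.630×10^-4 H.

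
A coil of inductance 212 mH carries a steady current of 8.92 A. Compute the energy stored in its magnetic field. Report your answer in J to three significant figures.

Stored magnetic energy: U = ½LI².
U = ½(0.212 H)(8.92 A)² = 8.434 J.

U ≈ 8.43 J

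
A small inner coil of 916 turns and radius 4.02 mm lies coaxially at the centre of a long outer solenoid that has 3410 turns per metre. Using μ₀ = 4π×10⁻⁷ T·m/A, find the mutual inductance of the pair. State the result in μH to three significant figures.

M ≈ 199 μH

The outer solenoid produces a uniform field B₁ = μ₀n₁I₁ across the inner coil,
so the flux linkage is N₂Φ = N₂B₁A₂ = μ₀n₁N₂A₂·I₁, giving M = μ₀n₁N₂A₂.
A₂ = πr² = π(4.020×10^-3 m)² = 5.077×10^-5 m².
M = (4π×10⁻⁷)(3410)(916)(5.077×10^-5) = 1.993×10^-4 H.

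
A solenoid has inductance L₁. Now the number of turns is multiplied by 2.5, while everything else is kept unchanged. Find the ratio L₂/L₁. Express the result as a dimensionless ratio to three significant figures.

L₂/L₁ = 6.25

For a solenoid, L ∝ μᵣN²A/ℓ.
L₂/L₁ = (2.5)^2 = 6.25.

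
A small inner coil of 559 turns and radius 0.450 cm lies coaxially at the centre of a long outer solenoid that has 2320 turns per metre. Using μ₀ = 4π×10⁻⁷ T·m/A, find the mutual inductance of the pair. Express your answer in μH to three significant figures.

M ≈ 104 μH

The outer solenoid produces a uniform field B₁ = μ₀n₁I₁ across the inner coil,
so the flux linkage is N₂Φ = N₂B₁A₂ = μ₀n₁N₂A₂·I₁, giving M = μ₀n₁N₂A₂.
A₂ = πr² = π(4.500×10^-3 m)² = 6.362×10^-5 m².
M = (4π×10⁻⁷)(2320)(559)(6.362×10^-5) = 1.037×10^-4 H.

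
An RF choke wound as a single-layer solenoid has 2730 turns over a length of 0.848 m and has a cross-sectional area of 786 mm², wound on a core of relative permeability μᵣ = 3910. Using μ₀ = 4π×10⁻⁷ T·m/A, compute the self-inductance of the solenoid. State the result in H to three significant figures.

L ≈ 33.9 H

A = 786 mm² = 7.860×10^-4 m².
For a long solenoid, L = μ₀μᵣN²A/ℓ.
L = (4π×10⁻⁷)(3910)(2730)²(7.860×10^-4)/(0.848 m) = 33.94 H.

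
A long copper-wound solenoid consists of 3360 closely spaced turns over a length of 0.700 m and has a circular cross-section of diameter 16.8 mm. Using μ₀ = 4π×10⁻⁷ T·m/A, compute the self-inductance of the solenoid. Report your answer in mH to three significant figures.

A = π(d/2)² = π(8.400×10^-3 m)² = 2.217×10^-4 m².
For a long solenoid, L = μ₀N²A/ℓ.
L = (4π×10⁻⁷)(3360)²(2.217×10^-4)/(0.7 m) = 4.493×10^-3 H.

L ≈ 4.49 mH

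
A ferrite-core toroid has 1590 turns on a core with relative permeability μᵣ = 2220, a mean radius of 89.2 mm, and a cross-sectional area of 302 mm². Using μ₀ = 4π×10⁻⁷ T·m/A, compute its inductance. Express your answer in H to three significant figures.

L ≈ 3.80 H

For a thin toroid, L = μ₀μᵣN²A/(2πR).
L = (4π×10⁻⁷)(2220)(1590)²(3.020×10^-4) / (2π×8.920×10^-2 m) = 3.8 H.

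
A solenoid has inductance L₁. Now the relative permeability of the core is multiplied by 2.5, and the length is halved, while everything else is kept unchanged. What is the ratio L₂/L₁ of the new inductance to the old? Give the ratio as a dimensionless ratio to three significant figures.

For a solenoid, L ∝ μᵣN²A/ℓ.
L₂/L₁ = (2.5) × (0.5)^-1 = 5.00.

L₂/L₁ = 5.00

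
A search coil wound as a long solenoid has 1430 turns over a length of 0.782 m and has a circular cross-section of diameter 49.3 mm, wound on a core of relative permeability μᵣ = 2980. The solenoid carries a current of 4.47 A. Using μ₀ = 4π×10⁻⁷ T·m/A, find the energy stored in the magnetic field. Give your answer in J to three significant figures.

A = π(d/2)² = π(2.465×10^-2 m)² = 1.909×10^-3 m².
L = μ₀μᵣN²A/ℓ = (4π×10⁻⁷)(2980)(1430)²(1.909×10^-3)/(0.782) = 18.69 H.
U = ½LI² = ½(18.69)(4.47)² = 186.7 J.

U ≈ 187 J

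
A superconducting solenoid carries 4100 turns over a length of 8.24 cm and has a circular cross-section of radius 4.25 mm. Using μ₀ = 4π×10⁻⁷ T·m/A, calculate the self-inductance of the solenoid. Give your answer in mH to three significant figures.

L ≈ 14.5 mH

A = πr² = π(4.250×10^-3 m)² = 5.6745×10^-5 m².
For a long solenoid, L = μ₀N²A/ℓ.
L = (4π×10⁻⁷)(4100)²(5.6745×10^-5)/(8.240×10^-2 m) = 1.4547×10^-2 H.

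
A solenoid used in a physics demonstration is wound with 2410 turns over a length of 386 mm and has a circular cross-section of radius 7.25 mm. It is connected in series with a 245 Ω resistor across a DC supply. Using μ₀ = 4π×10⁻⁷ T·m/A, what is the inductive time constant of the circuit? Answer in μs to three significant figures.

τ ≈ 12.7 μs

A = πr² = π(7.250×10^-3 m)² = 1.651×10^-4 m².
L = μ₀N²A/ℓ = (4π×10⁻⁷)(2410)²(1.651×10^-4)/(0.386) = 3.122×10^-3 H.
τ = L/R = (3.122×10^-3)/(245) = 1.274×10^-5 s.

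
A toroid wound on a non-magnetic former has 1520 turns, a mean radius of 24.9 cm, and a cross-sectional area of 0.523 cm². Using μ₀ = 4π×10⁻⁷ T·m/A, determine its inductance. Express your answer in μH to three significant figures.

For a thin toroid, L = μ₀N²A/(2πR).
L = (4π×10⁻⁷)(1520)²(5.230×10^-5) / (2π×0.249 m) = 9.706×10^-5 H.

L ≈ 97.1 μH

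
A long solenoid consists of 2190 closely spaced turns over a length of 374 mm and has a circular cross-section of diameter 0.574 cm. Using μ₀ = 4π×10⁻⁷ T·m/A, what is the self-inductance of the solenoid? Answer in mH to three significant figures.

A = π(d/2)² = π(2.870×10^-3 m)² = 2.588×10^-5 m².
For a long solenoid, L = μ₀N²A/ℓ.
L = (4π×10⁻⁷)(2190)²(2.588×10^-5)/(0.374 m) = 4.170×10^-4 H.

L ≈ 0.417 mH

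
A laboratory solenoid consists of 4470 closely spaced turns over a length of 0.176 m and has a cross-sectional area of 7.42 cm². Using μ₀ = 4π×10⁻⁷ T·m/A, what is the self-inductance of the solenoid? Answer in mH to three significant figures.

A = 7.42 cm² = 7.420×10^-4 m².
For a long solenoid, L = μ₀N²A/ℓ.
L = (4π×10⁻⁷)(4470)²(7.420×10^-4)/(0.176 m) = 0.1059 H.

L ≈ 106 mH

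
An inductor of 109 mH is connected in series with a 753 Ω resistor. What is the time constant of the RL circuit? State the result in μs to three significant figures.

τ ≈ 145 μs

τ = L/R = (0.109 H)/(753 Ω) = 1.448×10^-4 s.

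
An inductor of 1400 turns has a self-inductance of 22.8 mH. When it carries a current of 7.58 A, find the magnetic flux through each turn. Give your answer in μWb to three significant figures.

From L = NΦ_B/I, the flux per turn is Φ_B = LI/N.
Φ_B = (2.280×10^-2 H)(7.58 A)/1400 = 1.234×10^-4 Wb.

Φ_B ≈ 123 μWb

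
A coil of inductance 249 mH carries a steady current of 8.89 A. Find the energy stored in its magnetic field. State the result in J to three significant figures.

U ≈ 9.84 J

Stored magnetic energy: U = ½LI².
U = ½(0.249 H)(8.89 A)² = 9.839 J.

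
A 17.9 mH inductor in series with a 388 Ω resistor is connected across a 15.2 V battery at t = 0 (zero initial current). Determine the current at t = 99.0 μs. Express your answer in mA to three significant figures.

τ = L/R = 1.790×10^-2/388 = 4.613×10^-5 s; final current I_∞ = ε/R = 15.2/388 = 3.918×10^-2 A.
I(t) = I_∞(1 − e^(−t/τ)) with t/τ = 2.146.
I = (3.918×10^-2)(1 − e^(−2.146)) = 3.459×10^-2 A.

I ≈ 34.6 mA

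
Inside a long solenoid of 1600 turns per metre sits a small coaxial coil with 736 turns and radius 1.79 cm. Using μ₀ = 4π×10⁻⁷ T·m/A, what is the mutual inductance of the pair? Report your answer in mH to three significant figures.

M ≈ 1.49 mH

The outer solenoid produces a uniform field B₁ = μ₀n₁I₁ across the inner coil,
so the flux linkage is N₂Φ = N₂B₁A₂ = μ₀n₁N₂A₂·I₁, giving M = μ₀n₁N₂A₂.
A₂ = πr² = π(1.790×10^-2 m)² = 1.007×10^-3 m².
M = (4π×10⁻⁷)(1600)(736)(1.007×10^-3) = 1.490×10^-3 H.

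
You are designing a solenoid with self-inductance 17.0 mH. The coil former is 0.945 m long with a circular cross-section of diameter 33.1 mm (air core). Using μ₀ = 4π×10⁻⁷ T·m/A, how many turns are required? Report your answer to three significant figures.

A = π(d/2)² = π(1.655×10^-2 m)² = 8.6049×10^-4 m².
From L = μ₀N²A/ℓ, N = √(Lℓ / (μ₀A)).
N = √[(1.700×10^-2)(0.945) / ((4π×10⁻⁷)×8.6049×10^-4)] = √(1.486×10^7) ≈ 3854.5.

N ≈ 3850 turns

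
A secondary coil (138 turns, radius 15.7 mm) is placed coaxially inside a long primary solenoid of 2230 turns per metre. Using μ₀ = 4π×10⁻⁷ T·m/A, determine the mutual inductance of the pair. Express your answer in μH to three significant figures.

The outer solenoid produces a uniform field B₁ = μ₀n₁I₁ across the inner coil,
so the flux linkage is N₂Φ = N₂B₁A₂ = μ₀n₁N₂A₂·I₁, giving M = μ₀n₁N₂A₂.
A₂ = πr² = π(1.570×10^-2 m)² = 7.744×10^-4 m².
M = (4π×10⁻⁷)(2230)(138)(7.744×10^-4) = 2.9946×10^-4 H.

M ≈ 299 μH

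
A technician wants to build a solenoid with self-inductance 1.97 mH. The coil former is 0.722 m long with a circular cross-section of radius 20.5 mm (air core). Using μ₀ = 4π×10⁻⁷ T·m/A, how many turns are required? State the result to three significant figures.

N ≈ 926 turns

A = πr² = π(2.050×10^-2 m)² = 1.320×10^-3 m².
From L = μ₀N²A/ℓ, N = √(Lℓ / (μ₀A)).
N = √[(1.970×10^-3)(0.722) / ((4π×10⁻⁷)×1.320×10^-3)] = √(8.573×10^5) ≈ 925.9.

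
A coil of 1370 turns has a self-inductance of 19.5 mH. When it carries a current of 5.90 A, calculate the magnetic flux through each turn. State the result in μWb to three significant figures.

Φ_B ≈ 84.0 μWb

From L = NΦ_B/I, the flux per turn is Φ_B = LI/N.
Φ_B = (1.950×10^-2 H)(5.90 A)/1370 = 8.398×10^-5 Wb.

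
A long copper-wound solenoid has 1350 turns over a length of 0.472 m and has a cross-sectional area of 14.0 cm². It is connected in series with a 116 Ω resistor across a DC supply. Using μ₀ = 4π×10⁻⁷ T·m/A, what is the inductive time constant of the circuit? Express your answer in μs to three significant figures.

τ ≈ 58.6 μs

A = 14.0 cm² = 1.400×10^-3 m².
L = μ₀N²A/ℓ = (4π×10⁻⁷)(1350)²(1.400×10^-3)/(0.472) = 6.793×10^-3 H.
τ = L/R = (6.793×10^-3)/(116) = 5.856×10^-5 s.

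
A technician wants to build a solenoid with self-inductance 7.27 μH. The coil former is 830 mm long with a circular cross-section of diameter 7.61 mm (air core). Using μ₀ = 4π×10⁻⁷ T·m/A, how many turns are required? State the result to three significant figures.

A = π(d/2)² = π(3.805×10^-3 m)² = 4.548×10^-5 m².
From L = μ₀N²A/ℓ, N = √(Lℓ / (μ₀A)).
N = √[(7.270×10^-6)(0.83) / ((4π×10⁻⁷)×4.548×10^-5)] = √(1.056×10^5) ≈ 324.9.

N ≈ 325 turns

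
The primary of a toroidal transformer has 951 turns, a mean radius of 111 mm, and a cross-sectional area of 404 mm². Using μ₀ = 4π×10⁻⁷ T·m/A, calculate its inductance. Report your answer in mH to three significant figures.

For a thin toroid, L = μ₀N²A/(2πR).
L = (4π×10⁻⁷)(951)²(4.040×10^-4) / (2π×0.111 m) = 6.583×10^-4 H.

L ≈ 0.658 mH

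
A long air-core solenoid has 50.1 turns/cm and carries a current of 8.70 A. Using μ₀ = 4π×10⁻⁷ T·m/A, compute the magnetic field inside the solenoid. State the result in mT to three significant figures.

B ≈ 54.8 mT

Inside a long solenoid, B = μ₀nI.
B = (4π×10⁻⁷)(5.010×10^3 m⁻¹)(8.70 A) = 5.477×10^-2 T.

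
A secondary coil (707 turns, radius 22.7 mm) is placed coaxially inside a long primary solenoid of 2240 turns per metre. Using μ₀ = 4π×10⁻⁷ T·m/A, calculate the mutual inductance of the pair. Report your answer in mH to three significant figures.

M ≈ 3.22 mH

The outer solenoid produces a uniform field B₁ = μ₀n₁I₁ across the inner coil,
so the flux linkage is N₂Φ = N₂B₁A₂ = μ₀n₁N₂A₂·I₁, giving M = μ₀n₁N₂A₂.
A₂ = πr² = π(2.270×10^-2 m)² = 1.619×10^-3 m².
M = (4π×10⁻⁷)(2240)(707)(1.619×10^-3) = 3.222×10^-3 H.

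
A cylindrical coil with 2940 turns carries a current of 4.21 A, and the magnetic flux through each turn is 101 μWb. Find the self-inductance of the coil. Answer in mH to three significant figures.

Self-inductance is defined by L = NΦ_B/I (flux linkage over current).
L = (2940)(1.010×10^-4 Wb)/(4.21 A) = 7.053×10^-2 H.

L ≈ 70.5 mH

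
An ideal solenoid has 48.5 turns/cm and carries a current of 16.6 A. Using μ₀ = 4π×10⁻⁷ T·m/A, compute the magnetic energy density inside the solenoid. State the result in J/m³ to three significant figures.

B = μ₀nI = (4π×10⁻⁷)(4.850×10^3)(16.6) = 0.1012 T.
u = B²/(2μ₀) = (0.1012)²/(2×4π×10⁻⁷) = 4.073×10^3 J/m³.

u ≈ 4070 J/m³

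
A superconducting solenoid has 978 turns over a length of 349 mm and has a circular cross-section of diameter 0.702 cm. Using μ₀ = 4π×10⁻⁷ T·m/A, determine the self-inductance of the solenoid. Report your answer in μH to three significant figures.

A = π(d/2)² = π(3.510×10^-3 m)² = 3.870×10^-5 m².
For a long solenoid, L = μ₀N²A/ℓ.
L = (4π×10⁻⁷)(978)²(3.870×10^-5)/(0.349 m) = 1.333×10^-4 H.

L ≈ 133 μH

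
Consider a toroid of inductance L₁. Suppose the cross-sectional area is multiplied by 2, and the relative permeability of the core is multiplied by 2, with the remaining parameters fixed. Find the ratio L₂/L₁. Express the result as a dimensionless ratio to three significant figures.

For a toroid, L ∝ μᵣN²A/R.
L₂/L₁ = (2) × (2) = 4.00.

L₂/L₁ = 4.00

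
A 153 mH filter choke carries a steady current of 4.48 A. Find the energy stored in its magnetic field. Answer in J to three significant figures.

U ≈ 1.54 J

Stored magnetic energy: U = ½LI².
U = ½(0.153 H)(4.48 A)² = 1.535 J.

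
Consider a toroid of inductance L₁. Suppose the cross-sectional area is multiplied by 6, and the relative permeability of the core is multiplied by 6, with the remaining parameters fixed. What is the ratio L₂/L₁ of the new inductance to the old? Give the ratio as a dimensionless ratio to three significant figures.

For a toroid, L ∝ μᵣN²A/R.
L₂/L₁ = (6) × (6) = 36.0.

L₂/L₁ = 36.0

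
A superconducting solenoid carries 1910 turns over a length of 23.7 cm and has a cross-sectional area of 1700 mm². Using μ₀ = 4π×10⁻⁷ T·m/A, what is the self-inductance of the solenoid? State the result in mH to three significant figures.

A = 1700 mm² = 1.700×10^-3 m².
For a long solenoid, L = μ₀N²A/ℓ.
L = (4π×10⁻⁷)(1910)²(1.700×10^-3)/(0.237 m) = 3.288×10^-2 H.

L ≈ 32.9 mH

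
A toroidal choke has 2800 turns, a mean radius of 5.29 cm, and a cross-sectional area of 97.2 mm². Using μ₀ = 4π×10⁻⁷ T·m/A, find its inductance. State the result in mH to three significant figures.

L ≈ 2.88 mH

For a thin toroid, L = μ₀N²A/(2πR).
L = (4π×10⁻⁷)(2800)²(9.720×10^-5) / (2π×5.290×10^-2 m) = 2.881×10^-3 H.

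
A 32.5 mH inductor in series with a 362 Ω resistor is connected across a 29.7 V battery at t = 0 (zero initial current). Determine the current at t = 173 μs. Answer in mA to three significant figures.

τ = L/R = 3.250×10^-2/362 = 8.978×10^-5 s; final current I_∞ = ε/R = 29.7/362 = 8.204×10^-2 A.
I(t) = I_∞(1 − e^(−t/τ)) with t/τ = 1.927.
I = (8.204×10^-2)(1 − e^(−1.927)) = 7.010×10^-2 A.

I ≈ 70.1 mA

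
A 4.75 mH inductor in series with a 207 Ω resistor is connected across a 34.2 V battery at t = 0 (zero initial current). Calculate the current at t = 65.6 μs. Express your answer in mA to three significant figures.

I ≈ 156 mA

τ = L/R = 4.750×10^-3/207 = 2.2947×10^-5 s; final current I_∞ = ε/R = 34.2/207 = 0.1652 A.
I(t) = I_∞(1 − e^(−t/τ)) with t/τ = 2.859.
I = (0.1652)(1 − e^(−2.859)) = 0.1557 A.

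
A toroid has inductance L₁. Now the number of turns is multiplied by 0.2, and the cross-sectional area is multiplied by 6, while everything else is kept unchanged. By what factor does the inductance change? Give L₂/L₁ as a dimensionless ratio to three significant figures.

For a toroid, L ∝ μᵣN²A/R.
L₂/L₁ = (0.2)^2 × (6) = 0.240.

L₂/L₁ = 0.240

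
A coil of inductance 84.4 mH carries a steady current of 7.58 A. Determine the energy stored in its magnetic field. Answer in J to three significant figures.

Stored magnetic energy: U = ½LI².
U = ½(8.440×10^-2 H)(7.58 A)² = 2.4247 J.

U ≈ 2.42 J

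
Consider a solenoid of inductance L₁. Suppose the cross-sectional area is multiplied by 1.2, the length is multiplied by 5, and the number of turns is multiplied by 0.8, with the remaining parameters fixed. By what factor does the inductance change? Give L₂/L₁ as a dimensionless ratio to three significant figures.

L₂/L₁ = 0.154

For a solenoid, L ∝ μᵣN²A/ℓ.
L₂/L₁ = (1.2) × (5)^-1 × (0.8)^2 = 0.154.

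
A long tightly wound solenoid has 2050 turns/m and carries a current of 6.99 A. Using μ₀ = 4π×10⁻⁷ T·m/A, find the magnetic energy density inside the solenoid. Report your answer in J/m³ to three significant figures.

B = μ₀nI = (4π×10⁻⁷)(2.050×10^3)(6.99) = 1.801×10^-2 T.
u = B²/(2μ₀) = (1.801×10^-2)²/(2×4π×10⁻⁷) = 129 J/m³.

u ≈ 129 J/m³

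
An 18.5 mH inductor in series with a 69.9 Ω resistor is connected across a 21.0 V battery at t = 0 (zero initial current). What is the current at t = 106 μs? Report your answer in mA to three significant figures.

τ = L/R = 1.850×10^-2/69.9 = 2.647×10^-4 s; final current I_∞ = ε/R = 21.0/69.9 = 0.3004 A.
I(t) = I_∞(1 − e^(−t/τ)) with t/τ = 0.401.
I = (0.3004)(1 − e^(−0.401)) = 9.9148×10^-2 A.

I ≈ 99.1 mA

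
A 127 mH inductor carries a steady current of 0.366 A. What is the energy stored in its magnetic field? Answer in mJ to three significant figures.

U ≈ 8.51 mJ

Stored magnetic energy: U = ½LI².
U = ½(0.127 H)(0.366 A)² = 8.506×10^-3 J.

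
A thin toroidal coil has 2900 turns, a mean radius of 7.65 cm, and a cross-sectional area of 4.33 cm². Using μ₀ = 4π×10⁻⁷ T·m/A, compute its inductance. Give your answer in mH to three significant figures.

L ≈ 9.52 mH

For a thin toroid, L = μ₀N²A/(2πR).
L = (4π×10⁻⁷)(2900)²(4.330×10^-4) / (2π×7.650×10^-2 m) = 9.520×10^-3 H.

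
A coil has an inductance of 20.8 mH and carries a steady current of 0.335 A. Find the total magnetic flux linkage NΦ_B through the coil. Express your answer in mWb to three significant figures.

From L = NΦ_B/I, the flux linkage is NΦ_B = LI.
NΦ_B = (2.080×10^-2 H)(0.335 A) = 6.968×10^-3 Wb.

NΦ_B ≈ 6.97 mWb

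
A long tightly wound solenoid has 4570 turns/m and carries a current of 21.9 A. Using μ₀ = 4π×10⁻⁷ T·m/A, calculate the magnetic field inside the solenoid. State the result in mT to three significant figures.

B ≈ 126 mT

Inside a long solenoid, B = μ₀nI.
B = (4π×10⁻⁷)(4.570×10^3 m⁻¹)(21.9 A) = 0.1258 T.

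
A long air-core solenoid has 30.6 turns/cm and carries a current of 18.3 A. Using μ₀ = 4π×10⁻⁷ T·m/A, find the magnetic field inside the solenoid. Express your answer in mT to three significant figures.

B ≈ 70.4 mT

Inside a long solenoid, B = μ₀nI.
B = (4π×10⁻⁷)(3.060×10^3 m⁻¹)(18.3 A) = 7.037×10^-2 T.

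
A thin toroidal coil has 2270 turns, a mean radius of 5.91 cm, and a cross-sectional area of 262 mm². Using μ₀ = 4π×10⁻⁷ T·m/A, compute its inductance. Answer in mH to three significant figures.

L ≈ 4.57 mH

For a thin toroid, L = μ₀N²A/(2πR).
L = (4π×10⁻⁷)(2270)²(2.620×10^-4) / (2π×5.910×10^-2 m) = 4.569×10^-3 H.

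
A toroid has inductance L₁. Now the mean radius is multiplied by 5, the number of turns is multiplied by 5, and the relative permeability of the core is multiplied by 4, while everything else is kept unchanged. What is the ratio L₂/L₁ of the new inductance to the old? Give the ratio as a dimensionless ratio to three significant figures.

L₂/L₁ = 20.0

For a toroid, L ∝ μᵣN²A/R.
L₂/L₁ = (5)^-1 × (5)^2 × (4) = 20.0.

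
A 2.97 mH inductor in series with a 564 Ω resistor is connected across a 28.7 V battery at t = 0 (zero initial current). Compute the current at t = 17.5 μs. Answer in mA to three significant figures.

τ = L/R = 2.970×10^-3/564 = 5.266×10^-6 s; final current I_∞ = ε/R = 28.7/564 = 5.089×10^-2 A.
I(t) = I_∞(1 − e^(−t/τ)) with t/τ = 3.323.
I = (5.089×10^-2)(1 − e^(−3.323)) = 4.905×10^-2 A.

I ≈ 49.1 mA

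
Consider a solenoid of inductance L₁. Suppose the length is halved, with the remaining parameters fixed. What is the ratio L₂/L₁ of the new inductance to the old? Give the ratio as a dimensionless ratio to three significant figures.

For a solenoid, L ∝ μᵣN²A/ℓ.
L₂/L₁ = (0.5)^-1 = 2.00.

L₂/L₁ = 2.00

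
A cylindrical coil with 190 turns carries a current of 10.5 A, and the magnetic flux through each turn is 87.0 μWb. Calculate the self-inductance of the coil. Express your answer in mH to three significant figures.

Self-inductance is defined by L = NΦ_B/I (flux linkage over current).
L = (190)(8.700×10^-5 Wb)/(10.5 A) = 1.574×10^-3 H.

L ≈ 1.57 mH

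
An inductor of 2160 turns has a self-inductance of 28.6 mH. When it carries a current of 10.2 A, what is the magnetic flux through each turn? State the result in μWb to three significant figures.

From L = NΦ_B/I, the flux per turn is Φ_B = LI/N.
Φ_B = (2.860×10^-2 H)(10.2 A)/2160 = 1.351×10^-4 Wb.

Φ_B ≈ 135 μWb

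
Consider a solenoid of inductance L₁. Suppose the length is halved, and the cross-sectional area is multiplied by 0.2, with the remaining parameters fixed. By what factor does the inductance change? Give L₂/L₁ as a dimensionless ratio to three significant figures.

L₂/L₁ = 0.400

For a solenoid, L ∝ μᵣN²A/ℓ.
L₂/L₁ = (0.5)^-1 × (0.2) = 0.400.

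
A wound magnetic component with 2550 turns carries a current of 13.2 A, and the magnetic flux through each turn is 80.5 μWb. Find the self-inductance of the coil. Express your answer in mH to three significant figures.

L ≈ 15.6 mH

Self-inductance is defined by L = NΦ_B/I (flux linkage over current).
L = (2550)(8.050×10^-5 Wb)/(13.2 A) = 1.555×10^-2 H.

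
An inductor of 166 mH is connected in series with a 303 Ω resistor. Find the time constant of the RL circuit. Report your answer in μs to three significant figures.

τ ≈ 548 μs

τ = L/R = (0.166 H)/(303 Ω) = 5.479×10^-4 s.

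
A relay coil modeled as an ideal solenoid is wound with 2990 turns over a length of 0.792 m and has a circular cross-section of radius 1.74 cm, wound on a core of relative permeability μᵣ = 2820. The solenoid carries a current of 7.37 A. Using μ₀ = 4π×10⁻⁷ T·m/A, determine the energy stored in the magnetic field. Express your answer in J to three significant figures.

A = πr² = π(1.740×10^-2 m)² = 9.511×10^-4 m².
L = μ₀μᵣN²A/ℓ = (4π×10⁻⁷)(2820)(2990)²(9.511×10^-4)/(0.792) = 38.047 H.
U = ½LI² = ½(38.047)(7.37)² = 1.033×10^3 J.

U ≈ 1030 J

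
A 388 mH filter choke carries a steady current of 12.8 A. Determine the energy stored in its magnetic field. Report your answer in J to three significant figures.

Stored magnetic energy: U = ½LI².
U = ½(0.388 H)(12.8 A)² = 31.78 J.

U ≈ 31.8 J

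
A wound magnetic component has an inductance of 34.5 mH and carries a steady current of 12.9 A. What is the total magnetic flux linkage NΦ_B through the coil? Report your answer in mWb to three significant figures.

From L = NΦ_B/I, the flux linkage is NΦ_B = LI.
NΦ_B = (3.450×10^-2 H)(12.9 A) = 0.4451 Wb.

NΦ_B ≈ 445 mWb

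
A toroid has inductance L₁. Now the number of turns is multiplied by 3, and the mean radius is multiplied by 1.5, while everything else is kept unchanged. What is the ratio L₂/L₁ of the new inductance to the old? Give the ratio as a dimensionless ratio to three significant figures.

For a toroid, L ∝ μᵣN²A/R.
L₂/L₁ = (3)^2 × (1.5)^-1 = 6.00.

L₂/L₁ = 6.00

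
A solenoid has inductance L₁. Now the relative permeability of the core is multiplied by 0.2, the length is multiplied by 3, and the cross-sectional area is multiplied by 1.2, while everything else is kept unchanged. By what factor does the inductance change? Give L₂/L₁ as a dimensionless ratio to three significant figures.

L₂/L₁ = 0.0800

For a solenoid, L ∝ μᵣN²A/ℓ.
L₂/L₁ = (0.2) × (3)^-1 × (1.2) = 0.0800.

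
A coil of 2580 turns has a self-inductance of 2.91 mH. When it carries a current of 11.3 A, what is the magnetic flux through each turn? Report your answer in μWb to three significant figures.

Φ_B ≈ 12.7 μWb

From L = NΦ_B/I, the flux per turn is Φ_B = LI/N.
Φ_B = (2.910×10^-3 H)(11.3 A)/2580 = 1.2745×10^-5 Wb.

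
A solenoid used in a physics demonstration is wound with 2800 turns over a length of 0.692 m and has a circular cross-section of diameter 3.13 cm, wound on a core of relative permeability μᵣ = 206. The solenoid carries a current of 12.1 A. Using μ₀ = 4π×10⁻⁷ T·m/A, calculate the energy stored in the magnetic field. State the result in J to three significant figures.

U ≈ 165 J

A = π(d/2)² = π(1.565×10^-2 m)² = 7.694×10^-4 m².
L = μ₀μᵣN²A/ℓ = (4π×10⁻⁷)(206)(2800)²(7.694×10^-4)/(0.692) = 2.257 H.
U = ½LI² = ½(2.257)(12.1)² = 165.2 J.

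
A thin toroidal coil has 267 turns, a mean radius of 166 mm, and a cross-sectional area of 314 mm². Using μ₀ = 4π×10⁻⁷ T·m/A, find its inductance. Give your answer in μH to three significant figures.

For a thin toroid, L = μ₀N²A/(2πR).
L = (4π×10⁻⁷)(267)²(3.140×10^-4) / (2π×0.166 m) = 2.697×10^-5 H.

L ≈ 27.0 μH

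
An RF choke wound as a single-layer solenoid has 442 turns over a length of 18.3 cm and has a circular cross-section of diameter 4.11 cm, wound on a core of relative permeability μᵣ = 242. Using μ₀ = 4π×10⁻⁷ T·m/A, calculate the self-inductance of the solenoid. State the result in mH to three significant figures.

L ≈ 431 mH

A = π(d/2)² = π(2.055×10^-2 m)² = 1.327×10^-3 m².
For a long solenoid, L = μ₀μᵣN²A/ℓ.
L = (4π×10⁻⁷)(242)(442)²(1.327×10^-3)/(0.183 m) = 0.4307 H.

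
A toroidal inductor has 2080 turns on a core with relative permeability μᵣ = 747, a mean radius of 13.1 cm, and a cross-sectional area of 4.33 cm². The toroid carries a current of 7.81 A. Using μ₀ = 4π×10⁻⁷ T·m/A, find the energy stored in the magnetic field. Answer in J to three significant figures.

U ≈ 65.2 J

L = μ₀μᵣN²A/(2πR) = (4π×10⁻⁷)(747)(2080)²(4.330×10^-4)/(2π×0.131) = 2.136 H.
U = ½LI² = ½(2.136)(7.81)² = 65.16 J.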